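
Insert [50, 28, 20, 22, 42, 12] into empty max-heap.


Insert 50: [50]
Insert 28: [50, 28]
Insert 20: [50, 28, 20]
Insert 22: [50, 28, 20, 22]
Insert 42: [50, 42, 20, 22, 28]
Insert 12: [50, 42, 20, 22, 28, 12]

Final heap: [50, 42, 20, 22, 28, 12]


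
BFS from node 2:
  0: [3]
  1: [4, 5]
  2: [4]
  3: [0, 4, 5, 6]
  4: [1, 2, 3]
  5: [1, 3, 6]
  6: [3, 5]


Visit 2, enqueue [4]
Visit 4, enqueue [1, 3]
Visit 1, enqueue [5]
Visit 3, enqueue [0, 6]
Visit 5, enqueue []
Visit 0, enqueue []
Visit 6, enqueue []

BFS order: [2, 4, 1, 3, 5, 0, 6]


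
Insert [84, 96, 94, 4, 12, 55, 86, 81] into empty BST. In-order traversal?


Insert 84: root
Insert 96: R from 84
Insert 94: R from 84 -> L from 96
Insert 4: L from 84
Insert 12: L from 84 -> R from 4
Insert 55: L from 84 -> R from 4 -> R from 12
Insert 86: R from 84 -> L from 96 -> L from 94
Insert 81: L from 84 -> R from 4 -> R from 12 -> R from 55

In-order: [4, 12, 55, 81, 84, 86, 94, 96]


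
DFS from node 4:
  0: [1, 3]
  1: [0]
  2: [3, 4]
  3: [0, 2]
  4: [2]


Visit 4, push [2]
Visit 2, push [3]
Visit 3, push [0]
Visit 0, push [1]
Visit 1, push []

DFS order: [4, 2, 3, 0, 1]


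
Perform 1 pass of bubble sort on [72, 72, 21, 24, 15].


Initial: [72, 72, 21, 24, 15]
Pass 1: [72, 21, 24, 15, 72] (3 swaps)

After 1 pass: [72, 21, 24, 15, 72]


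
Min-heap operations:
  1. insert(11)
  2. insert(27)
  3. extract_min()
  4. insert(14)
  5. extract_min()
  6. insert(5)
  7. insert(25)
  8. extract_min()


insert(11) -> [11]
insert(27) -> [11, 27]
extract_min()->11, [27]
insert(14) -> [14, 27]
extract_min()->14, [27]
insert(5) -> [5, 27]
insert(25) -> [5, 27, 25]
extract_min()->5, [25, 27]

Final heap: [25, 27]


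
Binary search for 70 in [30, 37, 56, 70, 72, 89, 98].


Step 1: lo=0, hi=6, mid=3, val=70

Found at index 3


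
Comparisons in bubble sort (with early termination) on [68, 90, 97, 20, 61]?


Algorithm: bubble sort (with early termination)
Input: [68, 90, 97, 20, 61]
Sorted: [20, 61, 68, 90, 97]

10


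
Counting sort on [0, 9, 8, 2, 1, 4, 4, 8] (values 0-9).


Input: [0, 9, 8, 2, 1, 4, 4, 8]
Counts: [1, 1, 1, 0, 2, 0, 0, 0, 2, 1]

Sorted: [0, 1, 2, 4, 4, 8, 8, 9]


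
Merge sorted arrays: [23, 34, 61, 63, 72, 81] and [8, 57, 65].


Take 8 from B
Take 23 from A
Take 34 from A
Take 57 from B
Take 61 from A
Take 63 from A
Take 65 from B

Merged: [8, 23, 34, 57, 61, 63, 65, 72, 81]


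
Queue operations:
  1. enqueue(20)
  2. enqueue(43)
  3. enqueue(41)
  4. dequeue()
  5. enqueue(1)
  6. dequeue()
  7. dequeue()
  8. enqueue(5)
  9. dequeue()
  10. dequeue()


enqueue(20) -> [20]
enqueue(43) -> [20, 43]
enqueue(41) -> [20, 43, 41]
dequeue()->20, [43, 41]
enqueue(1) -> [43, 41, 1]
dequeue()->43, [41, 1]
dequeue()->41, [1]
enqueue(5) -> [1, 5]
dequeue()->1, [5]
dequeue()->5, []

Final queue: []


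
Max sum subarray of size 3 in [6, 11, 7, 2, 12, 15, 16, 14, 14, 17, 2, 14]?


[0:3]: 24
[1:4]: 20
[2:5]: 21
[3:6]: 29
[4:7]: 43
[5:8]: 45
[6:9]: 44
[7:10]: 45
[8:11]: 33
[9:12]: 33

Max: 45 at [5:8]


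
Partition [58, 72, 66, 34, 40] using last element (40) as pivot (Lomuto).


Pivot: 40
  34 <= 40: swap -> [34, 72, 66, 58, 40]
Place pivot at 1: [34, 40, 66, 58, 72]

Partitioned: [34, 40, 66, 58, 72]


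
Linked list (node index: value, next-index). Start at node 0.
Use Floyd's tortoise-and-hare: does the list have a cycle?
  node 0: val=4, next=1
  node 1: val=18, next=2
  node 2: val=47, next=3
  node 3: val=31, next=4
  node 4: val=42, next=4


Floyd's tortoise (slow, +1) and hare (fast, +2):
  init: slow=0, fast=0
  step 1: slow=1, fast=2
  step 2: slow=2, fast=4
  step 3: slow=3, fast=4
  step 4: slow=4, fast=4
  slow == fast at node 4: cycle detected

Cycle: yes


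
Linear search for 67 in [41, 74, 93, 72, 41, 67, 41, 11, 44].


i=0: 41!=67
i=1: 74!=67
i=2: 93!=67
i=3: 72!=67
i=4: 41!=67
i=5: 67==67 found!

Found at 5, 6 comps


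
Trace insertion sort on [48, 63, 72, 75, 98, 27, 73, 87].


Initial: [48, 63, 72, 75, 98, 27, 73, 87]
Insert 63: [48, 63, 72, 75, 98, 27, 73, 87]
Insert 72: [48, 63, 72, 75, 98, 27, 73, 87]
Insert 75: [48, 63, 72, 75, 98, 27, 73, 87]
Insert 98: [48, 63, 72, 75, 98, 27, 73, 87]
Insert 27: [27, 48, 63, 72, 75, 98, 73, 87]
Insert 73: [27, 48, 63, 72, 73, 75, 98, 87]
Insert 87: [27, 48, 63, 72, 73, 75, 87, 98]

Sorted: [27, 48, 63, 72, 73, 75, 87, 98]


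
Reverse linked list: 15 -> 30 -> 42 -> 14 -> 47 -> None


Step 1: curr=15, set curr.next=prev(None) | reversed so far: 15
Step 2: curr=30, set curr.next=prev(15) | reversed so far: 30 -> 15
Step 3: curr=42, set curr.next=prev(30) | reversed so far: 42 -> 30 -> 15
Step 4: curr=14, set curr.next=prev(42) | reversed so far: 14 -> 42 -> 30 -> 15
Step 5: curr=47, set curr.next=prev(14) | reversed so far: 47 -> 14 -> 42 -> 30 -> 15

47 -> 14 -> 42 -> 30 -> 15 -> None


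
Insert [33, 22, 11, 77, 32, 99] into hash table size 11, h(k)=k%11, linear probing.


Insert 33: h=0 -> slot 0
Insert 22: h=0, 1 probes -> slot 1
Insert 11: h=0, 2 probes -> slot 2
Insert 77: h=0, 3 probes -> slot 3
Insert 32: h=10 -> slot 10
Insert 99: h=0, 4 probes -> slot 4

Table: [33, 22, 11, 77, 99, None, None, None, None, None, 32]


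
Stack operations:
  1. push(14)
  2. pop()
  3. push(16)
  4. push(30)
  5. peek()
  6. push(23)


push(14) -> [14]
pop()->14, []
push(16) -> [16]
push(30) -> [16, 30]
peek()->30
push(23) -> [16, 30, 23]

Final stack: [16, 30, 23]


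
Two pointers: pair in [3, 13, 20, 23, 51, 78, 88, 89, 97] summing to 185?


lo=0(3)+hi=8(97)=100
lo=1(13)+hi=8(97)=110
lo=2(20)+hi=8(97)=117
lo=3(23)+hi=8(97)=120
lo=4(51)+hi=8(97)=148
lo=5(78)+hi=8(97)=175
lo=6(88)+hi=8(97)=185

Yes: 88+97=185


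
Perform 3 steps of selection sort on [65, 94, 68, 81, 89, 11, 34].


Initial: [65, 94, 68, 81, 89, 11, 34]
Step 1: min=11 at 5
  Swap: [11, 94, 68, 81, 89, 65, 34]
Step 2: min=34 at 6
  Swap: [11, 34, 68, 81, 89, 65, 94]
Step 3: min=65 at 5
  Swap: [11, 34, 65, 81, 89, 68, 94]

After 3 steps: [11, 34, 65, 81, 89, 68, 94]


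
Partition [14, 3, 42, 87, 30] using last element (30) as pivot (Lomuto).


Pivot: 30
  14 <= 30: advance i (no swap)
  3 <= 30: advance i (no swap)
Place pivot at 2: [14, 3, 30, 87, 42]

Partitioned: [14, 3, 30, 87, 42]


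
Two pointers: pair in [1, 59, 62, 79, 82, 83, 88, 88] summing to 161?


lo=0(1)+hi=7(88)=89
lo=1(59)+hi=7(88)=147
lo=2(62)+hi=7(88)=150
lo=3(79)+hi=7(88)=167
lo=3(79)+hi=6(88)=167
lo=3(79)+hi=5(83)=162
lo=3(79)+hi=4(82)=161

Yes: 79+82=161


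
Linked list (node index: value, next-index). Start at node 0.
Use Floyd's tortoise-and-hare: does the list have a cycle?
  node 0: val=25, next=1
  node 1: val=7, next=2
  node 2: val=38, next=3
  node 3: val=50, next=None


Floyd's tortoise (slow, +1) and hare (fast, +2):
  init: slow=0, fast=0
  step 1: slow=1, fast=2
  step 2: fast 2->3->None, no cycle

Cycle: no


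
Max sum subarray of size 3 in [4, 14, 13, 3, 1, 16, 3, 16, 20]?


[0:3]: 31
[1:4]: 30
[2:5]: 17
[3:6]: 20
[4:7]: 20
[5:8]: 35
[6:9]: 39

Max: 39 at [6:9]


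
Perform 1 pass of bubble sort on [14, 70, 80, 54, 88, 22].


Initial: [14, 70, 80, 54, 88, 22]
Pass 1: [14, 70, 54, 80, 22, 88] (2 swaps)

After 1 pass: [14, 70, 54, 80, 22, 88]


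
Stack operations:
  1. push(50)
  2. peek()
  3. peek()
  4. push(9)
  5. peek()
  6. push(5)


push(50) -> [50]
peek()->50
peek()->50
push(9) -> [50, 9]
peek()->9
push(5) -> [50, 9, 5]

Final stack: [50, 9, 5]


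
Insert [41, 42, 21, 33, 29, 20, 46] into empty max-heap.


Insert 41: [41]
Insert 42: [42, 41]
Insert 21: [42, 41, 21]
Insert 33: [42, 41, 21, 33]
Insert 29: [42, 41, 21, 33, 29]
Insert 20: [42, 41, 21, 33, 29, 20]
Insert 46: [46, 41, 42, 33, 29, 20, 21]

Final heap: [46, 41, 42, 33, 29, 20, 21]


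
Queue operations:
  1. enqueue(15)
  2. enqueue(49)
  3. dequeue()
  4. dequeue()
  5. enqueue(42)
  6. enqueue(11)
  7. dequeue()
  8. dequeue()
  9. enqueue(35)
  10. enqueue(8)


enqueue(15) -> [15]
enqueue(49) -> [15, 49]
dequeue()->15, [49]
dequeue()->49, []
enqueue(42) -> [42]
enqueue(11) -> [42, 11]
dequeue()->42, [11]
dequeue()->11, []
enqueue(35) -> [35]
enqueue(8) -> [35, 8]

Final queue: [35, 8]


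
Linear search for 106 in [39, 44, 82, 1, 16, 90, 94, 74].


i=0: 39!=106
i=1: 44!=106
i=2: 82!=106
i=3: 1!=106
i=4: 16!=106
i=5: 90!=106
i=6: 94!=106
i=7: 74!=106

Not found, 8 comps


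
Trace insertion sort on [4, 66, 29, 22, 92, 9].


Initial: [4, 66, 29, 22, 92, 9]
Insert 66: [4, 66, 29, 22, 92, 9]
Insert 29: [4, 29, 66, 22, 92, 9]
Insert 22: [4, 22, 29, 66, 92, 9]
Insert 92: [4, 22, 29, 66, 92, 9]
Insert 9: [4, 9, 22, 29, 66, 92]

Sorted: [4, 9, 22, 29, 66, 92]


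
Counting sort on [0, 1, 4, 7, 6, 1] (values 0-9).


Input: [0, 1, 4, 7, 6, 1]
Counts: [1, 2, 0, 0, 1, 0, 1, 1, 0, 0]

Sorted: [0, 1, 1, 4, 6, 7]


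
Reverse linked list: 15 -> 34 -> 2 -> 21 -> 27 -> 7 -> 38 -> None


Step 1: curr=15, set curr.next=prev(None) | reversed so far: 15
Step 2: curr=34, set curr.next=prev(15) | reversed so far: 34 -> 15
Step 3: curr=2, set curr.next=prev(34) | reversed so far: 2 -> 34 -> 15
Step 4: curr=21, set curr.next=prev(2) | reversed so far: 21 -> 2 -> 34 -> 15
Step 5: curr=27, set curr.next=prev(21) | reversed so far: 27 -> 21 -> 2 -> 34 -> 15
Step 6: curr=7, set curr.next=prev(27) | reversed so far: 7 -> 27 -> 21 -> 2 -> 34 -> 15
Step 7: curr=38, set curr.next=prev(7) | reversed so far: 38 -> 7 -> 27 -> 21 -> 2 -> 34 -> 15

38 -> 7 -> 27 -> 21 -> 2 -> 34 -> 15 -> None


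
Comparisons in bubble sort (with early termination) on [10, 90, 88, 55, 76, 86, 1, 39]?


Algorithm: bubble sort (with early termination)
Input: [10, 90, 88, 55, 76, 86, 1, 39]
Sorted: [1, 10, 39, 55, 76, 86, 88, 90]

28


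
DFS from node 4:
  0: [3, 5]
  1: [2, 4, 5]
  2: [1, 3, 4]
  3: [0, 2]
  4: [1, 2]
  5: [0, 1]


Visit 4, push [2, 1]
Visit 1, push [5, 2]
Visit 2, push [3]
Visit 3, push [0]
Visit 0, push [5]
Visit 5, push []

DFS order: [4, 1, 2, 3, 0, 5]


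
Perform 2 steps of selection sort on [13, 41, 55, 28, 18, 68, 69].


Initial: [13, 41, 55, 28, 18, 68, 69]
Step 1: min=13 at 0
  Swap: [13, 41, 55, 28, 18, 68, 69]
Step 2: min=18 at 4
  Swap: [13, 18, 55, 28, 41, 68, 69]

After 2 steps: [13, 18, 55, 28, 41, 68, 69]


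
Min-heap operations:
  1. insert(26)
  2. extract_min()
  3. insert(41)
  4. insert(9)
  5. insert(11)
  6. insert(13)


insert(26) -> [26]
extract_min()->26, []
insert(41) -> [41]
insert(9) -> [9, 41]
insert(11) -> [9, 41, 11]
insert(13) -> [9, 13, 11, 41]

Final heap: [9, 13, 11, 41]


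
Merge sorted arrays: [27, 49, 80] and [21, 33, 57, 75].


Take 21 from B
Take 27 from A
Take 33 from B
Take 49 from A
Take 57 from B
Take 75 from B

Merged: [21, 27, 33, 49, 57, 75, 80]


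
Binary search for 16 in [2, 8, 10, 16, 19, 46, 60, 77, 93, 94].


Step 1: lo=0, hi=9, mid=4, val=19
Step 2: lo=0, hi=3, mid=1, val=8
Step 3: lo=2, hi=3, mid=2, val=10
Step 4: lo=3, hi=3, mid=3, val=16

Found at index 3


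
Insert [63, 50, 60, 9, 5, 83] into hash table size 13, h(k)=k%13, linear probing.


Insert 63: h=11 -> slot 11
Insert 50: h=11, 1 probes -> slot 12
Insert 60: h=8 -> slot 8
Insert 9: h=9 -> slot 9
Insert 5: h=5 -> slot 5
Insert 83: h=5, 1 probes -> slot 6

Table: [None, None, None, None, None, 5, 83, None, 60, 9, None, 63, 50]


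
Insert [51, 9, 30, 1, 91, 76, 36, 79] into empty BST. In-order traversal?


Insert 51: root
Insert 9: L from 51
Insert 30: L from 51 -> R from 9
Insert 1: L from 51 -> L from 9
Insert 91: R from 51
Insert 76: R from 51 -> L from 91
Insert 36: L from 51 -> R from 9 -> R from 30
Insert 79: R from 51 -> L from 91 -> R from 76

In-order: [1, 9, 30, 36, 51, 76, 79, 91]


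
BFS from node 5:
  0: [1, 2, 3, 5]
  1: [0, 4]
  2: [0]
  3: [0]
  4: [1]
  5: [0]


Visit 5, enqueue [0]
Visit 0, enqueue [1, 2, 3]
Visit 1, enqueue [4]
Visit 2, enqueue []
Visit 3, enqueue []
Visit 4, enqueue []

BFS order: [5, 0, 1, 2, 3, 4]


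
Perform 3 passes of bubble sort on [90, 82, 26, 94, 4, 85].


Initial: [90, 82, 26, 94, 4, 85]
Pass 1: [82, 26, 90, 4, 85, 94] (4 swaps)
Pass 2: [26, 82, 4, 85, 90, 94] (3 swaps)
Pass 3: [26, 4, 82, 85, 90, 94] (1 swaps)

After 3 passes: [26, 4, 82, 85, 90, 94]


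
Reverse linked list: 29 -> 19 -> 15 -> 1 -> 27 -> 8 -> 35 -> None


Step 1: curr=29, set curr.next=prev(None) | reversed so far: 29
Step 2: curr=19, set curr.next=prev(29) | reversed so far: 19 -> 29
Step 3: curr=15, set curr.next=prev(19) | reversed so far: 15 -> 19 -> 29
Step 4: curr=1, set curr.next=prev(15) | reversed so far: 1 -> 15 -> 19 -> 29
Step 5: curr=27, set curr.next=prev(1) | reversed so far: 27 -> 1 -> 15 -> 19 -> 29
Step 6: curr=8, set curr.next=prev(27) | reversed so far: 8 -> 27 -> 1 -> 15 -> 19 -> 29
Step 7: curr=35, set curr.next=prev(8) | reversed so far: 35 -> 8 -> 27 -> 1 -> 15 -> 19 -> 29

35 -> 8 -> 27 -> 1 -> 15 -> 19 -> 29 -> None


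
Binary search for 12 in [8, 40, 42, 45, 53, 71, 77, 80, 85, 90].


Step 1: lo=0, hi=9, mid=4, val=53
Step 2: lo=0, hi=3, mid=1, val=40
Step 3: lo=0, hi=0, mid=0, val=8

Not found


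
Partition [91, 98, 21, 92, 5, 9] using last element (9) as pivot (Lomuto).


Pivot: 9
  5 <= 9: swap -> [5, 98, 21, 92, 91, 9]
Place pivot at 1: [5, 9, 21, 92, 91, 98]

Partitioned: [5, 9, 21, 92, 91, 98]


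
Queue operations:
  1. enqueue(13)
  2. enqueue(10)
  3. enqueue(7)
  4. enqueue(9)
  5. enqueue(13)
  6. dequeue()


enqueue(13) -> [13]
enqueue(10) -> [13, 10]
enqueue(7) -> [13, 10, 7]
enqueue(9) -> [13, 10, 7, 9]
enqueue(13) -> [13, 10, 7, 9, 13]
dequeue()->13, [10, 7, 9, 13]

Final queue: [10, 7, 9, 13]


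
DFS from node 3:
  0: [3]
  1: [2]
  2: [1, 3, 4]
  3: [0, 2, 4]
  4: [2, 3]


Visit 3, push [4, 2, 0]
Visit 0, push []
Visit 2, push [4, 1]
Visit 1, push []
Visit 4, push []

DFS order: [3, 0, 2, 1, 4]


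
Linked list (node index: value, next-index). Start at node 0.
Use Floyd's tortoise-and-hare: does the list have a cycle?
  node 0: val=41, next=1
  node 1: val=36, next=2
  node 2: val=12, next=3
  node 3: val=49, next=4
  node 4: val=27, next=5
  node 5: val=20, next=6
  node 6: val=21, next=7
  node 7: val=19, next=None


Floyd's tortoise (slow, +1) and hare (fast, +2):
  init: slow=0, fast=0
  step 1: slow=1, fast=2
  step 2: slow=2, fast=4
  step 3: slow=3, fast=6
  step 4: fast 6->7->None, no cycle

Cycle: no


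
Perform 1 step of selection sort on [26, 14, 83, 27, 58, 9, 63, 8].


Initial: [26, 14, 83, 27, 58, 9, 63, 8]
Step 1: min=8 at 7
  Swap: [8, 14, 83, 27, 58, 9, 63, 26]

After 1 step: [8, 14, 83, 27, 58, 9, 63, 26]


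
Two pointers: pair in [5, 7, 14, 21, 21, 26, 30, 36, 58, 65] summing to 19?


lo=0(5)+hi=9(65)=70
lo=0(5)+hi=8(58)=63
lo=0(5)+hi=7(36)=41
lo=0(5)+hi=6(30)=35
lo=0(5)+hi=5(26)=31
lo=0(5)+hi=4(21)=26
lo=0(5)+hi=3(21)=26
lo=0(5)+hi=2(14)=19

Yes: 5+14=19


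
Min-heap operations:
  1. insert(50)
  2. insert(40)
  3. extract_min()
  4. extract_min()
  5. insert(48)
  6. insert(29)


insert(50) -> [50]
insert(40) -> [40, 50]
extract_min()->40, [50]
extract_min()->50, []
insert(48) -> [48]
insert(29) -> [29, 48]

Final heap: [29, 48]


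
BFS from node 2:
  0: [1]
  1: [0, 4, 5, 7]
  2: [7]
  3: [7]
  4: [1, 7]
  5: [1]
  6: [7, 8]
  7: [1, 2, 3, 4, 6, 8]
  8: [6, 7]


Visit 2, enqueue [7]
Visit 7, enqueue [1, 3, 4, 6, 8]
Visit 1, enqueue [0, 5]
Visit 3, enqueue []
Visit 4, enqueue []
Visit 6, enqueue []
Visit 8, enqueue []
Visit 0, enqueue []
Visit 5, enqueue []

BFS order: [2, 7, 1, 3, 4, 6, 8, 0, 5]


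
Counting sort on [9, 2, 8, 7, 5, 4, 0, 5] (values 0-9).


Input: [9, 2, 8, 7, 5, 4, 0, 5]
Counts: [1, 0, 1, 0, 1, 2, 0, 1, 1, 1]

Sorted: [0, 2, 4, 5, 5, 7, 8, 9]


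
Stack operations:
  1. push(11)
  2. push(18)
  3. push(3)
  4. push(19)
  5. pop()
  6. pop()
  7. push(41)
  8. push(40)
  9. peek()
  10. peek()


push(11) -> [11]
push(18) -> [11, 18]
push(3) -> [11, 18, 3]
push(19) -> [11, 18, 3, 19]
pop()->19, [11, 18, 3]
pop()->3, [11, 18]
push(41) -> [11, 18, 41]
push(40) -> [11, 18, 41, 40]
peek()->40
peek()->40

Final stack: [11, 18, 41, 40]


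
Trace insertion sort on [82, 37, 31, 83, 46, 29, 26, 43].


Initial: [82, 37, 31, 83, 46, 29, 26, 43]
Insert 37: [37, 82, 31, 83, 46, 29, 26, 43]
Insert 31: [31, 37, 82, 83, 46, 29, 26, 43]
Insert 83: [31, 37, 82, 83, 46, 29, 26, 43]
Insert 46: [31, 37, 46, 82, 83, 29, 26, 43]
Insert 29: [29, 31, 37, 46, 82, 83, 26, 43]
Insert 26: [26, 29, 31, 37, 46, 82, 83, 43]
Insert 43: [26, 29, 31, 37, 43, 46, 82, 83]

Sorted: [26, 29, 31, 37, 43, 46, 82, 83]


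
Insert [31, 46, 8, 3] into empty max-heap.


Insert 31: [31]
Insert 46: [46, 31]
Insert 8: [46, 31, 8]
Insert 3: [46, 31, 8, 3]

Final heap: [46, 31, 8, 3]


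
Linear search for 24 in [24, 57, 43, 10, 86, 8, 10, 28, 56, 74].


i=0: 24==24 found!

Found at 0, 1 comps


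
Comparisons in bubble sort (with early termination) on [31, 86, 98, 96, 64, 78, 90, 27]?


Algorithm: bubble sort (with early termination)
Input: [31, 86, 98, 96, 64, 78, 90, 27]
Sorted: [27, 31, 64, 78, 86, 90, 96, 98]

28


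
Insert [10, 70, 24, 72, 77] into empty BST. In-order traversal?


Insert 10: root
Insert 70: R from 10
Insert 24: R from 10 -> L from 70
Insert 72: R from 10 -> R from 70
Insert 77: R from 10 -> R from 70 -> R from 72

In-order: [10, 24, 70, 72, 77]


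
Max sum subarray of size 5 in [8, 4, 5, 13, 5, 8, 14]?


[0:5]: 35
[1:6]: 35
[2:7]: 45

Max: 45 at [2:7]


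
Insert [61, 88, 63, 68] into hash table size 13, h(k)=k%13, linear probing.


Insert 61: h=9 -> slot 9
Insert 88: h=10 -> slot 10
Insert 63: h=11 -> slot 11
Insert 68: h=3 -> slot 3

Table: [None, None, None, 68, None, None, None, None, None, 61, 88, 63, None]


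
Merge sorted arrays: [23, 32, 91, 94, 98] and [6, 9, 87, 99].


Take 6 from B
Take 9 from B
Take 23 from A
Take 32 from A
Take 87 from B
Take 91 from A
Take 94 from A
Take 98 from A

Merged: [6, 9, 23, 32, 87, 91, 94, 98, 99]


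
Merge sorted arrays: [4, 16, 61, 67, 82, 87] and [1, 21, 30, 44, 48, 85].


Take 1 from B
Take 4 from A
Take 16 from A
Take 21 from B
Take 30 from B
Take 44 from B
Take 48 from B
Take 61 from A
Take 67 from A
Take 82 from A
Take 85 from B

Merged: [1, 4, 16, 21, 30, 44, 48, 61, 67, 82, 85, 87]


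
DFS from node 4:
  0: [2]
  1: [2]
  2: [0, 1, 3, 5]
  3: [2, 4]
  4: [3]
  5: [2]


Visit 4, push [3]
Visit 3, push [2]
Visit 2, push [5, 1, 0]
Visit 0, push []
Visit 1, push []
Visit 5, push []

DFS order: [4, 3, 2, 0, 1, 5]


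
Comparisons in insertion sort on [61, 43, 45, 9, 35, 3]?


Algorithm: insertion sort
Input: [61, 43, 45, 9, 35, 3]
Sorted: [3, 9, 35, 43, 45, 61]

15


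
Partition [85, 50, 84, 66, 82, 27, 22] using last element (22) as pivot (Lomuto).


Pivot: 22
Place pivot at 0: [22, 50, 84, 66, 82, 27, 85]

Partitioned: [22, 50, 84, 66, 82, 27, 85]


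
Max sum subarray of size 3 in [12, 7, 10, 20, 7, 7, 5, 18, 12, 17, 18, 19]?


[0:3]: 29
[1:4]: 37
[2:5]: 37
[3:6]: 34
[4:7]: 19
[5:8]: 30
[6:9]: 35
[7:10]: 47
[8:11]: 47
[9:12]: 54

Max: 54 at [9:12]


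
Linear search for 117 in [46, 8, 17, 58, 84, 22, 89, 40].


i=0: 46!=117
i=1: 8!=117
i=2: 17!=117
i=3: 58!=117
i=4: 84!=117
i=5: 22!=117
i=6: 89!=117
i=7: 40!=117

Not found, 8 comps


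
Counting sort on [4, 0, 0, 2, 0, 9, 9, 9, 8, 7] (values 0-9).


Input: [4, 0, 0, 2, 0, 9, 9, 9, 8, 7]
Counts: [3, 0, 1, 0, 1, 0, 0, 1, 1, 3]

Sorted: [0, 0, 0, 2, 4, 7, 8, 9, 9, 9]


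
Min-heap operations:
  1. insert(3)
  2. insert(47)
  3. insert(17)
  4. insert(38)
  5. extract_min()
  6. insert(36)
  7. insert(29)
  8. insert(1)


insert(3) -> [3]
insert(47) -> [3, 47]
insert(17) -> [3, 47, 17]
insert(38) -> [3, 38, 17, 47]
extract_min()->3, [17, 38, 47]
insert(36) -> [17, 36, 47, 38]
insert(29) -> [17, 29, 47, 38, 36]
insert(1) -> [1, 29, 17, 38, 36, 47]

Final heap: [1, 29, 17, 38, 36, 47]


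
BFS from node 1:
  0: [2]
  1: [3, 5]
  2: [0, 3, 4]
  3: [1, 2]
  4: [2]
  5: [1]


Visit 1, enqueue [3, 5]
Visit 3, enqueue [2]
Visit 5, enqueue []
Visit 2, enqueue [0, 4]
Visit 0, enqueue []
Visit 4, enqueue []

BFS order: [1, 3, 5, 2, 0, 4]


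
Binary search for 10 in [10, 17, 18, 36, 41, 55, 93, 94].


Step 1: lo=0, hi=7, mid=3, val=36
Step 2: lo=0, hi=2, mid=1, val=17
Step 3: lo=0, hi=0, mid=0, val=10

Found at index 0


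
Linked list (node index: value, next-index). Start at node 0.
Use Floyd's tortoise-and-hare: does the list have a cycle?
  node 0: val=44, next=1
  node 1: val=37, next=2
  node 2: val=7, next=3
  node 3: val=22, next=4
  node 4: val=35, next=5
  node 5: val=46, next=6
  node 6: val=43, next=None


Floyd's tortoise (slow, +1) and hare (fast, +2):
  init: slow=0, fast=0
  step 1: slow=1, fast=2
  step 2: slow=2, fast=4
  step 3: slow=3, fast=6
  step 4: fast -> None, no cycle

Cycle: no


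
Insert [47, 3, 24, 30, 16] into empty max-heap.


Insert 47: [47]
Insert 3: [47, 3]
Insert 24: [47, 3, 24]
Insert 30: [47, 30, 24, 3]
Insert 16: [47, 30, 24, 3, 16]

Final heap: [47, 30, 24, 3, 16]


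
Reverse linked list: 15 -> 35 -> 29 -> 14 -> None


Step 1: curr=15, set curr.next=prev(None) | reversed so far: 15
Step 2: curr=35, set curr.next=prev(15) | reversed so far: 35 -> 15
Step 3: curr=29, set curr.next=prev(35) | reversed so far: 29 -> 35 -> 15
Step 4: curr=14, set curr.next=prev(29) | reversed so far: 14 -> 29 -> 35 -> 15

14 -> 29 -> 35 -> 15 -> None


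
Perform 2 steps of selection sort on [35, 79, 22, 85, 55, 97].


Initial: [35, 79, 22, 85, 55, 97]
Step 1: min=22 at 2
  Swap: [22, 79, 35, 85, 55, 97]
Step 2: min=35 at 2
  Swap: [22, 35, 79, 85, 55, 97]

After 2 steps: [22, 35, 79, 85, 55, 97]


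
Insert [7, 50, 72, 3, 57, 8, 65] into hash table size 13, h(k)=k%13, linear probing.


Insert 7: h=7 -> slot 7
Insert 50: h=11 -> slot 11
Insert 72: h=7, 1 probes -> slot 8
Insert 3: h=3 -> slot 3
Insert 57: h=5 -> slot 5
Insert 8: h=8, 1 probes -> slot 9
Insert 65: h=0 -> slot 0

Table: [65, None, None, 3, None, 57, None, 7, 72, 8, None, 50, None]


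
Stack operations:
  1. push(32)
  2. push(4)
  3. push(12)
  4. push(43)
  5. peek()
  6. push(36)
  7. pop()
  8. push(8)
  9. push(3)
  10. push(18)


push(32) -> [32]
push(4) -> [32, 4]
push(12) -> [32, 4, 12]
push(43) -> [32, 4, 12, 43]
peek()->43
push(36) -> [32, 4, 12, 43, 36]
pop()->36, [32, 4, 12, 43]
push(8) -> [32, 4, 12, 43, 8]
push(3) -> [32, 4, 12, 43, 8, 3]
push(18) -> [32, 4, 12, 43, 8, 3, 18]

Final stack: [32, 4, 12, 43, 8, 3, 18]


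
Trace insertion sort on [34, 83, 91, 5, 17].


Initial: [34, 83, 91, 5, 17]
Insert 83: [34, 83, 91, 5, 17]
Insert 91: [34, 83, 91, 5, 17]
Insert 5: [5, 34, 83, 91, 17]
Insert 17: [5, 17, 34, 83, 91]

Sorted: [5, 17, 34, 83, 91]


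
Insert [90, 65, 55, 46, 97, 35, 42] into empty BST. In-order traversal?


Insert 90: root
Insert 65: L from 90
Insert 55: L from 90 -> L from 65
Insert 46: L from 90 -> L from 65 -> L from 55
Insert 97: R from 90
Insert 35: L from 90 -> L from 65 -> L from 55 -> L from 46
Insert 42: L from 90 -> L from 65 -> L from 55 -> L from 46 -> R from 35

In-order: [35, 42, 46, 55, 65, 90, 97]


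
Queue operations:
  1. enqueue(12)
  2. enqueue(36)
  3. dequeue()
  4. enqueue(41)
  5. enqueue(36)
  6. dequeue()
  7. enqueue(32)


enqueue(12) -> [12]
enqueue(36) -> [12, 36]
dequeue()->12, [36]
enqueue(41) -> [36, 41]
enqueue(36) -> [36, 41, 36]
dequeue()->36, [41, 36]
enqueue(32) -> [41, 36, 32]

Final queue: [41, 36, 32]


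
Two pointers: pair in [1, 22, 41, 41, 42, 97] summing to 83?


lo=0(1)+hi=5(97)=98
lo=0(1)+hi=4(42)=43
lo=1(22)+hi=4(42)=64
lo=2(41)+hi=4(42)=83

Yes: 41+42=83


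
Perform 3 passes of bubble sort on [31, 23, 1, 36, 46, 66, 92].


Initial: [31, 23, 1, 36, 46, 66, 92]
Pass 1: [23, 1, 31, 36, 46, 66, 92] (2 swaps)
Pass 2: [1, 23, 31, 36, 46, 66, 92] (1 swaps)
Pass 3: [1, 23, 31, 36, 46, 66, 92] (0 swaps)

After 3 passes: [1, 23, 31, 36, 46, 66, 92]


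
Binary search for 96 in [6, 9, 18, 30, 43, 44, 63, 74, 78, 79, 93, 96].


Step 1: lo=0, hi=11, mid=5, val=44
Step 2: lo=6, hi=11, mid=8, val=78
Step 3: lo=9, hi=11, mid=10, val=93
Step 4: lo=11, hi=11, mid=11, val=96

Found at index 11


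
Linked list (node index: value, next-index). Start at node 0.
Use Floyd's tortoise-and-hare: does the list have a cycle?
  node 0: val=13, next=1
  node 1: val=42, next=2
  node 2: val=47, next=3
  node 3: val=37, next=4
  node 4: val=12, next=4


Floyd's tortoise (slow, +1) and hare (fast, +2):
  init: slow=0, fast=0
  step 1: slow=1, fast=2
  step 2: slow=2, fast=4
  step 3: slow=3, fast=4
  step 4: slow=4, fast=4
  slow == fast at node 4: cycle detected

Cycle: yes


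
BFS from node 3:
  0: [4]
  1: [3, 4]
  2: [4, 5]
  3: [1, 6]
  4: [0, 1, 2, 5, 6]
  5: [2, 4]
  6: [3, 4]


Visit 3, enqueue [1, 6]
Visit 1, enqueue [4]
Visit 6, enqueue []
Visit 4, enqueue [0, 2, 5]
Visit 0, enqueue []
Visit 2, enqueue []
Visit 5, enqueue []

BFS order: [3, 1, 6, 4, 0, 2, 5]


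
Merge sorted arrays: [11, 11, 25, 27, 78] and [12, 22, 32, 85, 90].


Take 11 from A
Take 11 from A
Take 12 from B
Take 22 from B
Take 25 from A
Take 27 from A
Take 32 from B
Take 78 from A

Merged: [11, 11, 12, 22, 25, 27, 32, 78, 85, 90]


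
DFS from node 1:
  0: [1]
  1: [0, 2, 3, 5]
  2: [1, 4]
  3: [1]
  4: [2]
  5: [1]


Visit 1, push [5, 3, 2, 0]
Visit 0, push []
Visit 2, push [4]
Visit 4, push []
Visit 3, push []
Visit 5, push []

DFS order: [1, 0, 2, 4, 3, 5]


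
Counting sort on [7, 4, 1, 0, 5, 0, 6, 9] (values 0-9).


Input: [7, 4, 1, 0, 5, 0, 6, 9]
Counts: [2, 1, 0, 0, 1, 1, 1, 1, 0, 1]

Sorted: [0, 0, 1, 4, 5, 6, 7, 9]


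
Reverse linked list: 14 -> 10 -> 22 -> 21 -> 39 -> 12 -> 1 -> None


Step 1: curr=14, set curr.next=prev(None) | reversed so far: 14
Step 2: curr=10, set curr.next=prev(14) | reversed so far: 10 -> 14
Step 3: curr=22, set curr.next=prev(10) | reversed so far: 22 -> 10 -> 14
Step 4: curr=21, set curr.next=prev(22) | reversed so far: 21 -> 22 -> 10 -> 14
Step 5: curr=39, set curr.next=prev(21) | reversed so far: 39 -> 21 -> 22 -> 10 -> 14
Step 6: curr=12, set curr.next=prev(39) | reversed so far: 12 -> 39 -> 21 -> 22 -> 10 -> 14
Step 7: curr=1, set curr.next=prev(12) | reversed so far: 1 -> 12 -> 39 -> 21 -> 22 -> 10 -> 14

1 -> 12 -> 39 -> 21 -> 22 -> 10 -> 14 -> None


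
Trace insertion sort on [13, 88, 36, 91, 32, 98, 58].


Initial: [13, 88, 36, 91, 32, 98, 58]
Insert 88: [13, 88, 36, 91, 32, 98, 58]
Insert 36: [13, 36, 88, 91, 32, 98, 58]
Insert 91: [13, 36, 88, 91, 32, 98, 58]
Insert 32: [13, 32, 36, 88, 91, 98, 58]
Insert 98: [13, 32, 36, 88, 91, 98, 58]
Insert 58: [13, 32, 36, 58, 88, 91, 98]

Sorted: [13, 32, 36, 58, 88, 91, 98]


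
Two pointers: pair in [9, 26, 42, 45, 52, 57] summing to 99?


lo=0(9)+hi=5(57)=66
lo=1(26)+hi=5(57)=83
lo=2(42)+hi=5(57)=99

Yes: 42+57=99


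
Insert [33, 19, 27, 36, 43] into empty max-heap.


Insert 33: [33]
Insert 19: [33, 19]
Insert 27: [33, 19, 27]
Insert 36: [36, 33, 27, 19]
Insert 43: [43, 36, 27, 19, 33]

Final heap: [43, 36, 27, 19, 33]


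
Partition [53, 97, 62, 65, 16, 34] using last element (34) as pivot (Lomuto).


Pivot: 34
  16 <= 34: swap -> [16, 97, 62, 65, 53, 34]
Place pivot at 1: [16, 34, 62, 65, 53, 97]

Partitioned: [16, 34, 62, 65, 53, 97]


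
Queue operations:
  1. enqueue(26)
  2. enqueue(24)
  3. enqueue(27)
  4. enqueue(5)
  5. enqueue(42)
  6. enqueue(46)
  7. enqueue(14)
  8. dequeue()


enqueue(26) -> [26]
enqueue(24) -> [26, 24]
enqueue(27) -> [26, 24, 27]
enqueue(5) -> [26, 24, 27, 5]
enqueue(42) -> [26, 24, 27, 5, 42]
enqueue(46) -> [26, 24, 27, 5, 42, 46]
enqueue(14) -> [26, 24, 27, 5, 42, 46, 14]
dequeue()->26, [24, 27, 5, 42, 46, 14]

Final queue: [24, 27, 5, 42, 46, 14]


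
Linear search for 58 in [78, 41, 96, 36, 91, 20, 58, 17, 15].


i=0: 78!=58
i=1: 41!=58
i=2: 96!=58
i=3: 36!=58
i=4: 91!=58
i=5: 20!=58
i=6: 58==58 found!

Found at 6, 7 comps


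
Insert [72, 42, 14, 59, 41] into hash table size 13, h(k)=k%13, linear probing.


Insert 72: h=7 -> slot 7
Insert 42: h=3 -> slot 3
Insert 14: h=1 -> slot 1
Insert 59: h=7, 1 probes -> slot 8
Insert 41: h=2 -> slot 2

Table: [None, 14, 41, 42, None, None, None, 72, 59, None, None, None, None]


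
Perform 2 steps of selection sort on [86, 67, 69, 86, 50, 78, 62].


Initial: [86, 67, 69, 86, 50, 78, 62]
Step 1: min=50 at 4
  Swap: [50, 67, 69, 86, 86, 78, 62]
Step 2: min=62 at 6
  Swap: [50, 62, 69, 86, 86, 78, 67]

After 2 steps: [50, 62, 69, 86, 86, 78, 67]


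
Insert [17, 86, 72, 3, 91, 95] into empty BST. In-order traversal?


Insert 17: root
Insert 86: R from 17
Insert 72: R from 17 -> L from 86
Insert 3: L from 17
Insert 91: R from 17 -> R from 86
Insert 95: R from 17 -> R from 86 -> R from 91

In-order: [3, 17, 72, 86, 91, 95]


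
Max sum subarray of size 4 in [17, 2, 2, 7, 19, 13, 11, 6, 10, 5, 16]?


[0:4]: 28
[1:5]: 30
[2:6]: 41
[3:7]: 50
[4:8]: 49
[5:9]: 40
[6:10]: 32
[7:11]: 37

Max: 50 at [3:7]


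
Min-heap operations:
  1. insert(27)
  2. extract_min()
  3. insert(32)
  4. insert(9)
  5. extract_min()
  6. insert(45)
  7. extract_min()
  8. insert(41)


insert(27) -> [27]
extract_min()->27, []
insert(32) -> [32]
insert(9) -> [9, 32]
extract_min()->9, [32]
insert(45) -> [32, 45]
extract_min()->32, [45]
insert(41) -> [41, 45]

Final heap: [41, 45]


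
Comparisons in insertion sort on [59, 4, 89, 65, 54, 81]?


Algorithm: insertion sort
Input: [59, 4, 89, 65, 54, 81]
Sorted: [4, 54, 59, 65, 81, 89]

10


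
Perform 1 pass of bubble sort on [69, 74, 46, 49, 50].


Initial: [69, 74, 46, 49, 50]
Pass 1: [69, 46, 49, 50, 74] (3 swaps)

After 1 pass: [69, 46, 49, 50, 74]


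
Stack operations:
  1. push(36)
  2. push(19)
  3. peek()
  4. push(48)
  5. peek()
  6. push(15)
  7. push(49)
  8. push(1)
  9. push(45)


push(36) -> [36]
push(19) -> [36, 19]
peek()->19
push(48) -> [36, 19, 48]
peek()->48
push(15) -> [36, 19, 48, 15]
push(49) -> [36, 19, 48, 15, 49]
push(1) -> [36, 19, 48, 15, 49, 1]
push(45) -> [36, 19, 48, 15, 49, 1, 45]

Final stack: [36, 19, 48, 15, 49, 1, 45]


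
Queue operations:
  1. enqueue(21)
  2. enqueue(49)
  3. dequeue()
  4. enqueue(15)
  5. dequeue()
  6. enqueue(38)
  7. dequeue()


enqueue(21) -> [21]
enqueue(49) -> [21, 49]
dequeue()->21, [49]
enqueue(15) -> [49, 15]
dequeue()->49, [15]
enqueue(38) -> [15, 38]
dequeue()->15, [38]

Final queue: [38]


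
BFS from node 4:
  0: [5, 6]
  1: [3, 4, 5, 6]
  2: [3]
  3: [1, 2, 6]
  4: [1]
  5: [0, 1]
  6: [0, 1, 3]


Visit 4, enqueue [1]
Visit 1, enqueue [3, 5, 6]
Visit 3, enqueue [2]
Visit 5, enqueue [0]
Visit 6, enqueue []
Visit 2, enqueue []
Visit 0, enqueue []

BFS order: [4, 1, 3, 5, 6, 2, 0]


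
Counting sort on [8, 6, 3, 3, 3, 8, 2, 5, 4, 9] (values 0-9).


Input: [8, 6, 3, 3, 3, 8, 2, 5, 4, 9]
Counts: [0, 0, 1, 3, 1, 1, 1, 0, 2, 1]

Sorted: [2, 3, 3, 3, 4, 5, 6, 8, 8, 9]


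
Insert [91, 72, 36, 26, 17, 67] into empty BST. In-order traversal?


Insert 91: root
Insert 72: L from 91
Insert 36: L from 91 -> L from 72
Insert 26: L from 91 -> L from 72 -> L from 36
Insert 17: L from 91 -> L from 72 -> L from 36 -> L from 26
Insert 67: L from 91 -> L from 72 -> R from 36

In-order: [17, 26, 36, 67, 72, 91]


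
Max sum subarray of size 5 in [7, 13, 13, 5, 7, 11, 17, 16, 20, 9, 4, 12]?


[0:5]: 45
[1:6]: 49
[2:7]: 53
[3:8]: 56
[4:9]: 71
[5:10]: 73
[6:11]: 66
[7:12]: 61

Max: 73 at [5:10]


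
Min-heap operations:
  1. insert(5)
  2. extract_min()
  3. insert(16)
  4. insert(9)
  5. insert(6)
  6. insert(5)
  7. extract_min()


insert(5) -> [5]
extract_min()->5, []
insert(16) -> [16]
insert(9) -> [9, 16]
insert(6) -> [6, 16, 9]
insert(5) -> [5, 6, 9, 16]
extract_min()->5, [6, 16, 9]

Final heap: [6, 16, 9]


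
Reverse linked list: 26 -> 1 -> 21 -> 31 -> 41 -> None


Step 1: curr=26, set curr.next=prev(None) | reversed so far: 26
Step 2: curr=1, set curr.next=prev(26) | reversed so far: 1 -> 26
Step 3: curr=21, set curr.next=prev(1) | reversed so far: 21 -> 1 -> 26
Step 4: curr=31, set curr.next=prev(21) | reversed so far: 31 -> 21 -> 1 -> 26
Step 5: curr=41, set curr.next=prev(31) | reversed so far: 41 -> 31 -> 21 -> 1 -> 26

41 -> 31 -> 21 -> 1 -> 26 -> None


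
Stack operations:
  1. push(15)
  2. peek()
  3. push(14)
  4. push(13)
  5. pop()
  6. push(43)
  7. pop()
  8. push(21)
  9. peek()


push(15) -> [15]
peek()->15
push(14) -> [15, 14]
push(13) -> [15, 14, 13]
pop()->13, [15, 14]
push(43) -> [15, 14, 43]
pop()->43, [15, 14]
push(21) -> [15, 14, 21]
peek()->21

Final stack: [15, 14, 21]


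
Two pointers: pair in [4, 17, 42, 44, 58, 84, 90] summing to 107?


lo=0(4)+hi=6(90)=94
lo=1(17)+hi=6(90)=107

Yes: 17+90=107


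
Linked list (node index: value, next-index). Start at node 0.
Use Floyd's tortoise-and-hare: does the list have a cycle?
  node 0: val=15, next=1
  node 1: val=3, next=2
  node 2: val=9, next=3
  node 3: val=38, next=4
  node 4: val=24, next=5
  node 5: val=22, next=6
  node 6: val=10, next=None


Floyd's tortoise (slow, +1) and hare (fast, +2):
  init: slow=0, fast=0
  step 1: slow=1, fast=2
  step 2: slow=2, fast=4
  step 3: slow=3, fast=6
  step 4: fast -> None, no cycle

Cycle: no


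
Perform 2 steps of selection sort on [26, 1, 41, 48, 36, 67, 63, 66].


Initial: [26, 1, 41, 48, 36, 67, 63, 66]
Step 1: min=1 at 1
  Swap: [1, 26, 41, 48, 36, 67, 63, 66]
Step 2: min=26 at 1
  Swap: [1, 26, 41, 48, 36, 67, 63, 66]

After 2 steps: [1, 26, 41, 48, 36, 67, 63, 66]


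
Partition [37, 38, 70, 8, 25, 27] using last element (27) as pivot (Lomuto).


Pivot: 27
  8 <= 27: swap -> [8, 38, 70, 37, 25, 27]
  25 <= 27: swap -> [8, 25, 70, 37, 38, 27]
Place pivot at 2: [8, 25, 27, 37, 38, 70]

Partitioned: [8, 25, 27, 37, 38, 70]


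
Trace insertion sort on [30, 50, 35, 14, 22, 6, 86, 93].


Initial: [30, 50, 35, 14, 22, 6, 86, 93]
Insert 50: [30, 50, 35, 14, 22, 6, 86, 93]
Insert 35: [30, 35, 50, 14, 22, 6, 86, 93]
Insert 14: [14, 30, 35, 50, 22, 6, 86, 93]
Insert 22: [14, 22, 30, 35, 50, 6, 86, 93]
Insert 6: [6, 14, 22, 30, 35, 50, 86, 93]
Insert 86: [6, 14, 22, 30, 35, 50, 86, 93]
Insert 93: [6, 14, 22, 30, 35, 50, 86, 93]

Sorted: [6, 14, 22, 30, 35, 50, 86, 93]


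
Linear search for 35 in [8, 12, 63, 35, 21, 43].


i=0: 8!=35
i=1: 12!=35
i=2: 63!=35
i=3: 35==35 found!

Found at 3, 4 comps


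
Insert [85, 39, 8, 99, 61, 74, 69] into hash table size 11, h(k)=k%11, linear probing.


Insert 85: h=8 -> slot 8
Insert 39: h=6 -> slot 6
Insert 8: h=8, 1 probes -> slot 9
Insert 99: h=0 -> slot 0
Insert 61: h=6, 1 probes -> slot 7
Insert 74: h=8, 2 probes -> slot 10
Insert 69: h=3 -> slot 3

Table: [99, None, None, 69, None, None, 39, 61, 85, 8, 74]


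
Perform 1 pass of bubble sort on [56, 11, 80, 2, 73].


Initial: [56, 11, 80, 2, 73]
Pass 1: [11, 56, 2, 73, 80] (3 swaps)

After 1 pass: [11, 56, 2, 73, 80]


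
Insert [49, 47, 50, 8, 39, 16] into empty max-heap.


Insert 49: [49]
Insert 47: [49, 47]
Insert 50: [50, 47, 49]
Insert 8: [50, 47, 49, 8]
Insert 39: [50, 47, 49, 8, 39]
Insert 16: [50, 47, 49, 8, 39, 16]

Final heap: [50, 47, 49, 8, 39, 16]


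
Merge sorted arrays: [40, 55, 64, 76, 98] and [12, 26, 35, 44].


Take 12 from B
Take 26 from B
Take 35 from B
Take 40 from A
Take 44 from B

Merged: [12, 26, 35, 40, 44, 55, 64, 76, 98]


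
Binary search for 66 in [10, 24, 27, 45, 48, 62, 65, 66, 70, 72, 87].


Step 1: lo=0, hi=10, mid=5, val=62
Step 2: lo=6, hi=10, mid=8, val=70
Step 3: lo=6, hi=7, mid=6, val=65
Step 4: lo=7, hi=7, mid=7, val=66

Found at index 7


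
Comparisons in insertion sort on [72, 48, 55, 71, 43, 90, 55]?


Algorithm: insertion sort
Input: [72, 48, 55, 71, 43, 90, 55]
Sorted: [43, 48, 55, 55, 71, 72, 90]

14


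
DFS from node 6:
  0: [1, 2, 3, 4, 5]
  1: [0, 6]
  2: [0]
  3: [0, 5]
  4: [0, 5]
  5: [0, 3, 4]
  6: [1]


Visit 6, push [1]
Visit 1, push [0]
Visit 0, push [5, 4, 3, 2]
Visit 2, push []
Visit 3, push [5]
Visit 5, push [4]
Visit 4, push []

DFS order: [6, 1, 0, 2, 3, 5, 4]


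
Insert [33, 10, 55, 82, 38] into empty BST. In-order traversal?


Insert 33: root
Insert 10: L from 33
Insert 55: R from 33
Insert 82: R from 33 -> R from 55
Insert 38: R from 33 -> L from 55

In-order: [10, 33, 38, 55, 82]


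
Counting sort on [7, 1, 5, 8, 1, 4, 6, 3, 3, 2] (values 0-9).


Input: [7, 1, 5, 8, 1, 4, 6, 3, 3, 2]
Counts: [0, 2, 1, 2, 1, 1, 1, 1, 1, 0]

Sorted: [1, 1, 2, 3, 3, 4, 5, 6, 7, 8]


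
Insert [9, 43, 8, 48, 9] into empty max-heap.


Insert 9: [9]
Insert 43: [43, 9]
Insert 8: [43, 9, 8]
Insert 48: [48, 43, 8, 9]
Insert 9: [48, 43, 8, 9, 9]

Final heap: [48, 43, 8, 9, 9]


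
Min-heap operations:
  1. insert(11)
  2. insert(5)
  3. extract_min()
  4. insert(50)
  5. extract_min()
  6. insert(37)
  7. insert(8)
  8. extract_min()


insert(11) -> [11]
insert(5) -> [5, 11]
extract_min()->5, [11]
insert(50) -> [11, 50]
extract_min()->11, [50]
insert(37) -> [37, 50]
insert(8) -> [8, 50, 37]
extract_min()->8, [37, 50]

Final heap: [37, 50]


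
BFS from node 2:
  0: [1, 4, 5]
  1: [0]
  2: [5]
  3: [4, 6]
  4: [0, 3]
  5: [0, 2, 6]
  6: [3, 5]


Visit 2, enqueue [5]
Visit 5, enqueue [0, 6]
Visit 0, enqueue [1, 4]
Visit 6, enqueue [3]
Visit 1, enqueue []
Visit 4, enqueue []
Visit 3, enqueue []

BFS order: [2, 5, 0, 6, 1, 4, 3]


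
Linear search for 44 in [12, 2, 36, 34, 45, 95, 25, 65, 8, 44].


i=0: 12!=44
i=1: 2!=44
i=2: 36!=44
i=3: 34!=44
i=4: 45!=44
i=5: 95!=44
i=6: 25!=44
i=7: 65!=44
i=8: 8!=44
i=9: 44==44 found!

Found at 9, 10 comps


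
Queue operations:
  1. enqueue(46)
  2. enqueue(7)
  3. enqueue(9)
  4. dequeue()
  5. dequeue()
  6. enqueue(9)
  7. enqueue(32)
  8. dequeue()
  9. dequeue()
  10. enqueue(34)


enqueue(46) -> [46]
enqueue(7) -> [46, 7]
enqueue(9) -> [46, 7, 9]
dequeue()->46, [7, 9]
dequeue()->7, [9]
enqueue(9) -> [9, 9]
enqueue(32) -> [9, 9, 32]
dequeue()->9, [9, 32]
dequeue()->9, [32]
enqueue(34) -> [32, 34]

Final queue: [32, 34]


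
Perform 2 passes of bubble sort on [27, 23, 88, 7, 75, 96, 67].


Initial: [27, 23, 88, 7, 75, 96, 67]
Pass 1: [23, 27, 7, 75, 88, 67, 96] (4 swaps)
Pass 2: [23, 7, 27, 75, 67, 88, 96] (2 swaps)

After 2 passes: [23, 7, 27, 75, 67, 88, 96]


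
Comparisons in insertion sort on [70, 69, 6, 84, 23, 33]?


Algorithm: insertion sort
Input: [70, 69, 6, 84, 23, 33]
Sorted: [6, 23, 33, 69, 70, 84]

12


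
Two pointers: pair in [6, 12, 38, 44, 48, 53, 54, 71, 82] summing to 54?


lo=0(6)+hi=8(82)=88
lo=0(6)+hi=7(71)=77
lo=0(6)+hi=6(54)=60
lo=0(6)+hi=5(53)=59
lo=0(6)+hi=4(48)=54

Yes: 6+48=54


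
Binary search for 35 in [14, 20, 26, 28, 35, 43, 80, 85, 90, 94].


Step 1: lo=0, hi=9, mid=4, val=35

Found at index 4


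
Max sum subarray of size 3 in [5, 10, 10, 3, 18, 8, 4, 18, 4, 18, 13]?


[0:3]: 25
[1:4]: 23
[2:5]: 31
[3:6]: 29
[4:7]: 30
[5:8]: 30
[6:9]: 26
[7:10]: 40
[8:11]: 35

Max: 40 at [7:10]


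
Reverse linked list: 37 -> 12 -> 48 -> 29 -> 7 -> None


Step 1: curr=37, set curr.next=prev(None) | reversed so far: 37
Step 2: curr=12, set curr.next=prev(37) | reversed so far: 12 -> 37
Step 3: curr=48, set curr.next=prev(12) | reversed so far: 48 -> 12 -> 37
Step 4: curr=29, set curr.next=prev(48) | reversed so far: 29 -> 48 -> 12 -> 37
Step 5: curr=7, set curr.next=prev(29) | reversed so far: 7 -> 29 -> 48 -> 12 -> 37

7 -> 29 -> 48 -> 12 -> 37 -> None


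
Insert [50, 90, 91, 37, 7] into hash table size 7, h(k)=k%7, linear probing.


Insert 50: h=1 -> slot 1
Insert 90: h=6 -> slot 6
Insert 91: h=0 -> slot 0
Insert 37: h=2 -> slot 2
Insert 7: h=0, 3 probes -> slot 3

Table: [91, 50, 37, 7, None, None, 90]


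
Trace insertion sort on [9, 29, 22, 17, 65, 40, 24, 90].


Initial: [9, 29, 22, 17, 65, 40, 24, 90]
Insert 29: [9, 29, 22, 17, 65, 40, 24, 90]
Insert 22: [9, 22, 29, 17, 65, 40, 24, 90]
Insert 17: [9, 17, 22, 29, 65, 40, 24, 90]
Insert 65: [9, 17, 22, 29, 65, 40, 24, 90]
Insert 40: [9, 17, 22, 29, 40, 65, 24, 90]
Insert 24: [9, 17, 22, 24, 29, 40, 65, 90]
Insert 90: [9, 17, 22, 24, 29, 40, 65, 90]

Sorted: [9, 17, 22, 24, 29, 40, 65, 90]
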